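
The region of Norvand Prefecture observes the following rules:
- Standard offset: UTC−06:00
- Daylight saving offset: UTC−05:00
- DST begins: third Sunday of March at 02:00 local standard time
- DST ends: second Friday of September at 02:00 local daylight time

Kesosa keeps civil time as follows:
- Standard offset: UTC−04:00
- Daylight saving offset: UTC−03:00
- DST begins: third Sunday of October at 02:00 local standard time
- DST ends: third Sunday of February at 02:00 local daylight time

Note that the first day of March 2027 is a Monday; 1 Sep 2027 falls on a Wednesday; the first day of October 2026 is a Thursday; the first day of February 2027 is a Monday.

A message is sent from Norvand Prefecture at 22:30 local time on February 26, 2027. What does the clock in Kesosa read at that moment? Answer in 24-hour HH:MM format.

00:30

1 March 2027 is a Monday, so the first Sunday is March 7 and the third is March 21.
1 September 2027 is a Wednesday, so the first Friday is September 3 and the second is September 10.
February 26, 2027 does not fall between 21 March and 10 September, so daylight saving is not in effect and Norvand Prefecture is at UTC−06:00.
22:30 Norvand Prefecture + 6h = 04:30 UTC (rolling into the next day, 27 February 2027).
1 October 2026 is a Thursday, so the first Sunday is October 4 and the third is October 18.
1 February 2027 is a Monday, so the first Sunday is February 7 and the third is February 21.
At the standard offset (UTC−04:00), 04:30 UTC − 4h = 00:30 Kesosa standard time.
The standard-time date in Kesosa, February 27, 2027, is outside the daylight-saving period (18 October 2026 – 21 February 2027), so Kesosa is on standard time, UTC−04:00.
04:30 UTC − 4h = 00:30 Kesosa.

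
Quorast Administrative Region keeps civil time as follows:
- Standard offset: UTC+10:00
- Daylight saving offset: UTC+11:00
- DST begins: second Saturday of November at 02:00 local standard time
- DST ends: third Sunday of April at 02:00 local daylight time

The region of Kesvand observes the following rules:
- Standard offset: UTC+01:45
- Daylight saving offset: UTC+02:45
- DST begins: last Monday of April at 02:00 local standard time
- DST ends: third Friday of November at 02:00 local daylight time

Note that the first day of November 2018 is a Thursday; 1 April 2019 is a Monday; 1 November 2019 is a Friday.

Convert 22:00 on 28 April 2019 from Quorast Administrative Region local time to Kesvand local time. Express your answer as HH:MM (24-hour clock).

1 November 2018 is a Thursday, so the first Saturday is November 3 and the second is November 10.
1 April 2019 is a Monday, so the first Sunday is April 7 and the third is April 21.
28 April 2019 does not fall between 10 November 2018 and 21 April 2019, so daylight saving is not in effect and Quorast Administrative Region is at UTC+10:00.
22:00 Quorast Administrative Region − 10h = 12:00 UTC.
1 April 2019 is a Monday, so Mondays fall on 1, 8, 15, 22, 29; the last is April 29.
1 November 2019 is a Friday, so the first Friday is November 1 and the third is November 15.
At the standard offset (UTC+01:45), 12:00 UTC + 1h45m = 13:45 Kesvand standard time.
The standard-time date in Kesvand, 28 April 2019, is outside the daylight-saving period (29 April – 15 November), so Kesvand is on standard time, UTC+01:45.
12:00 UTC + 1h45m = 13:45 Kesvand.

13:45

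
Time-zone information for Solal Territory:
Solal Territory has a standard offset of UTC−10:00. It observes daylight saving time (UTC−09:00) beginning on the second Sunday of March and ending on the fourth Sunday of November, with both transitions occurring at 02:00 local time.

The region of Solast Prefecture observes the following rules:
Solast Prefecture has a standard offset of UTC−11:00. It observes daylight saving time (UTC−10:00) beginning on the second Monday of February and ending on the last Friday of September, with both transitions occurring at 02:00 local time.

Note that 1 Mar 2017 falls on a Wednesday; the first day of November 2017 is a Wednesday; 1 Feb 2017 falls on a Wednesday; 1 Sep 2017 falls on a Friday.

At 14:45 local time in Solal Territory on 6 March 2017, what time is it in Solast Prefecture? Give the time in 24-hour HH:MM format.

1 March 2017 is a Wednesday, so the first Sunday is March 5 and the second is March 12.
1 November 2017 is a Wednesday, so the first Sunday is November 5 and the fourth is November 26.
6 March 2017 is outside the daylight-saving period (12 March – 26 November), so Solal Territory is on standard time, UTC−10:00.
14:45 Solal Territory + 10h = 00:45 UTC (rolling into the next day, 7 March 2017).
1 February 2017 is a Wednesday, so the first Monday is February 6 and the second is February 13.
1 September 2017 is a Friday, so Fridays fall on 1, 8, 15, 22, 29; the last is September 29.
At the standard offset (UTC−11:00), 00:45 UTC − 11h = 13:45 Solast Prefecture standard time (rolling into the previous day, 6 March 2017).
The standard-time date in Solast Prefecture, 6 March 2017, lies within the daylight-saving period (13 February – 29 September), so Solast Prefecture is on daylight time, UTC−10:00.
00:45 UTC − 10h = 14:45 Solast Prefecture (rolling into the previous day, 6 March 2017).

14:45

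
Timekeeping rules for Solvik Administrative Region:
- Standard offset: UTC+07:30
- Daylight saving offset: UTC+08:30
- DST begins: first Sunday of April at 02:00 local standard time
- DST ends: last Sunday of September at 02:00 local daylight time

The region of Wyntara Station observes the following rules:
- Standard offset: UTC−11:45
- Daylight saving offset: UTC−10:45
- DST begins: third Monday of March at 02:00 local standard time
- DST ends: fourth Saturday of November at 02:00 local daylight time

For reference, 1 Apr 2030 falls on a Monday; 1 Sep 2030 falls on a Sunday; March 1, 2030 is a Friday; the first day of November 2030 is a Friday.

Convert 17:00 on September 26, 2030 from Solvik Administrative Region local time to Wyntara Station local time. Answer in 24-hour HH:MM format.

21:45

1 April 2030 is a Monday, so the first Sunday is April 7.
1 September 2030 is a Sunday, so Sundays fall on 1, 8, 15, 22, 29; the last is September 29.
Daylight saving runs 7 April – 29 September; September 26, 2030 is inside that window, so Solvik Administrative Region is at UTC+08:30.
17:00 Solvik Administrative Region − 8h30m = 08:30 UTC.
1 March 2030 is a Friday, so the first Monday is March 4 and the third is March 18.
1 November 2030 is a Friday, so the first Saturday is November 2 and the fourth is November 23.
At the standard offset (UTC−11:45), 08:30 UTC − 11h45m = 20:45 Wyntara Station standard time (rolling into the previous day, 25 September 2030).
The standard-time date in Wyntara Station, September 25, 2030, falls between 18 March and 23 November, so daylight saving is in effect and Wyntara Station is at UTC−10:45.
08:30 UTC − 10h45m = 21:45 Wyntara Station (rolling into the previous day, 25 September 2030).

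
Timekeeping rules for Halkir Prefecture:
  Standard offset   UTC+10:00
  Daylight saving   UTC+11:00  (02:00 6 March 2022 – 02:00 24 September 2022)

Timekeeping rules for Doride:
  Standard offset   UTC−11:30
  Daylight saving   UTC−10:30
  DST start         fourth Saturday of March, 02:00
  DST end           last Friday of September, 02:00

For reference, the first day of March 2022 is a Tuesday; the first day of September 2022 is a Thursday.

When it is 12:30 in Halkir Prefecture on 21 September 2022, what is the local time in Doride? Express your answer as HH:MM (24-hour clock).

Daylight saving runs 6 March – 24 September; 21 September 2022 is inside that window, so Halkir Prefecture is at UTC+11:00.
12:30 Halkir Prefecture − 11h = 01:30 UTC.
1 March 2022 is a Tuesday, so the first Saturday is March 5 and the fourth is March 26.
1 September 2022 is a Thursday, so Fridays fall on 2, 9, 16, 23, 30; the last is September 30.
At the standard offset (UTC−11:30), 01:30 UTC − 11h30m = 14:00 Doride standard time (rolling into the previous day, 20 September 2022).
The standard-time date in Doride, 20 September 2022, lies within the daylight-saving period (26 March – 30 September), so Doride is on daylight time, UTC−10:30.
01:30 UTC − 10h30m = 15:00 Doride (rolling into the previous day, 20 September 2022).

15:00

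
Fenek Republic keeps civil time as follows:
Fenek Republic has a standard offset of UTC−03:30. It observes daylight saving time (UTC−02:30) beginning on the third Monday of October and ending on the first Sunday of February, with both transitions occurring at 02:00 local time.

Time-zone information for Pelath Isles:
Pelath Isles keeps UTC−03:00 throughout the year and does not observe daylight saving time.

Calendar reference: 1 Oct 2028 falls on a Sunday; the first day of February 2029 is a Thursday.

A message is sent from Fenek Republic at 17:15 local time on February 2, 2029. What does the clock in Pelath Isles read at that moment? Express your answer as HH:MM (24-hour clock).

1 October 2028 is a Sunday, so the first Monday is October 2 and the third is October 16.
1 February 2029 is a Thursday, so the first Sunday is February 4.
February 2, 2029 falls between 16 October 2028 and 4 February 2029, so daylight saving is in effect and Fenek Republic is at UTC−02:30.
17:15 Fenek Republic + 2h30m = 19:45 UTC.
Pelath Isles stays on UTC−03:00 all year.
19:45 UTC − 3h = 16:45 Pelath Isles.

16:45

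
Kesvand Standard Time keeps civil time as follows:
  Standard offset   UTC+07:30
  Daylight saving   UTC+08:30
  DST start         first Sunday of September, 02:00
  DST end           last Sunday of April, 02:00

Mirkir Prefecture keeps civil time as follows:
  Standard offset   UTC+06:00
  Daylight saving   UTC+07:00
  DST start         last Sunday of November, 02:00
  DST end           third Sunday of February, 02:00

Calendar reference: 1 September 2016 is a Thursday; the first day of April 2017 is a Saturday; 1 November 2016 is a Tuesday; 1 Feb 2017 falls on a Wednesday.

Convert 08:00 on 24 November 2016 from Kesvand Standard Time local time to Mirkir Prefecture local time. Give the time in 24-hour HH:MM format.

1 September 2016 is a Thursday, so the first Sunday is September 4.
1 April 2017 is a Saturday, so Sundays fall on 2, 9, 16, 23, 30; the last is April 30.
24 November 2016 lies within the daylight-saving period (4 September 2016 – 30 April 2017), so Kesvand Standard Time is on daylight time, UTC+08:30.
08:00 Kesvand Standard Time − 8h30m = 23:30 UTC (rolling into the previous day, 23 November 2016).
1 November 2016 is a Tuesday, so Sundays fall on 6, 13, 20, 27; the last is November 27.
1 February 2017 is a Wednesday, so the first Sunday is February 5 and the third is February 19.
At the standard offset (UTC+06:00), 23:30 UTC + 6h = 05:30 Mirkir Prefecture standard time (rolling into the next day, 24 November 2016).
Daylight saving runs 27 November 2016 – 19 February 2017; the standard-time date in Mirkir Prefecture, 24 November 2016, is outside that window, so Mirkir Prefecture is on standard time at UTC+06:00.
23:30 UTC + 6h = 05:30 Mirkir Prefecture (rolling into the next day, 24 November 2016).

05:30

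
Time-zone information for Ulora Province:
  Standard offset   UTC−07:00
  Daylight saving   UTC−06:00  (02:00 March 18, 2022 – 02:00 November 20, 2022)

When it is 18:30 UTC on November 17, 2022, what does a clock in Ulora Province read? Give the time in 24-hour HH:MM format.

12:30

At the standard offset (UTC−07:00), 18:30 UTC − 7h = 11:30 Ulora Province standard time.
Daylight saving runs 18 March – 20 November; the standard-time date in Ulora Province, November 17, 2022, is inside that window, so Ulora Province is at UTC−06:00.
18:30 UTC − 6h = 12:30 local.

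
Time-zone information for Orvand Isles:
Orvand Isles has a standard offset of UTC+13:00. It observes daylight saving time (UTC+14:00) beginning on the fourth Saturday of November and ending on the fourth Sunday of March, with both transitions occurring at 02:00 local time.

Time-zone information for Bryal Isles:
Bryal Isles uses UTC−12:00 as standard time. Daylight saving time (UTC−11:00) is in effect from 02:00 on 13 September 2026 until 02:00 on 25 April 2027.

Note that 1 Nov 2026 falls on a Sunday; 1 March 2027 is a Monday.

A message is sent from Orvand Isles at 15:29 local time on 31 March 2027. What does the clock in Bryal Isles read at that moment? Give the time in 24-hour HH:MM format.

1 November 2026 is a Sunday, so the first Saturday is November 7 and the fourth is November 28.
1 March 2027 is a Monday, so the first Sunday is March 7 and the fourth is March 28.
31 March 2027 does not fall between 28 November 2026 and 28 March 2027, so daylight saving is not in effect and Orvand Isles is at UTC+13:00.
15:29 Orvand Isles − 13h = 02:29 UTC.
At the standard offset (UTC−12:00), 02:29 UTC − 12h = 14:29 Bryal Isles standard time (rolling into the previous day, 30 March 2027).
The standard-time date in Bryal Isles, 30 March 2027, falls between 13 September 2026 and 25 April 2027, so daylight saving is in effect and Bryal Isles is at UTC−11:00.
02:29 UTC − 11h = 15:29 Bryal Isles (rolling into the previous day, 30 March 2027).

15:29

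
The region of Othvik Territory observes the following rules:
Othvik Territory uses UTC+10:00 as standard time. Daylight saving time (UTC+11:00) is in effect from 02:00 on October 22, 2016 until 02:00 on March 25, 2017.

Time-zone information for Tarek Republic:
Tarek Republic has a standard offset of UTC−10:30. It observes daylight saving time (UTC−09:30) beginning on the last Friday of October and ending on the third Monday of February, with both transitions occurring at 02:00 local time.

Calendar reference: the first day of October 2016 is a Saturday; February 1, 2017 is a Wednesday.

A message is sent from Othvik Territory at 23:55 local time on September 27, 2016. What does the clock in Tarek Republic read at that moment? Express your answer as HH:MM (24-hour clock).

03:25

Daylight saving runs 22 October 2016 – 25 March 2017; September 27, 2016 is outside that window, so Othvik Territory is on standard time at UTC+10:00.
23:55 Othvik Territory − 10h = 13:55 UTC.
1 October 2016 is a Saturday, so Fridays fall on 7, 14, 21, 28; the last is October 28.
1 February 2017 is a Wednesday, so the first Monday is February 6 and the third is February 20.
At the standard offset (UTC−10:30), 13:55 UTC − 10h30m = 03:25 Tarek Republic standard time.
Daylight saving runs 28 October 2016 – 20 February 2017; the standard-time date in Tarek Republic, September 27, 2016, is outside that window, so Tarek Republic is on standard time at UTC−10:30.
13:55 UTC − 10h30m = 03:25 Tarek Republic.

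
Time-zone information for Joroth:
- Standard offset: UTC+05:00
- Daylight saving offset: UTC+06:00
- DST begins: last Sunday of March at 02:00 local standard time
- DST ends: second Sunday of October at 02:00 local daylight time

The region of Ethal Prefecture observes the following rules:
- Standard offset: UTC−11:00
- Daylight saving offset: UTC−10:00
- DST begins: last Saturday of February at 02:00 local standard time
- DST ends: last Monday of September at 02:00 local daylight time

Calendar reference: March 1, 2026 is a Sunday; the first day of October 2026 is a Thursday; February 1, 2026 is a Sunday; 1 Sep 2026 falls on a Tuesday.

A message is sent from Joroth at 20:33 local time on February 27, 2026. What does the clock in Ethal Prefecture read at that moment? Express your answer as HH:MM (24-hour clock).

1 March 2026 is a Sunday, so Sundays fall on 1, 8, 15, 22, 29; the last is March 29.
1 October 2026 is a Thursday, so the first Sunday is October 4 and the second is October 11.
February 27, 2026 does not fall between 29 March and 11 October, so daylight saving is not in effect and Joroth is at UTC+05:00.
20:33 Joroth − 5h = 15:33 UTC.
1 February 2026 is a Sunday, so Saturdays fall on 7, 14, 21, 28; the last is February 28.
1 September 2026 is a Tuesday, so Mondays fall on 7, 14, 21, 28; the last is September 28.
At the standard offset (UTC−11:00), 15:33 UTC − 11h = 04:33 Ethal Prefecture standard time.
The standard-time date in Ethal Prefecture, February 27, 2026, does not fall between 28 February and 28 September, so daylight saving is not in effect and Ethal Prefecture is at UTC−11:00.
15:33 UTC − 11h = 04:33 Ethal Prefecture.

04:33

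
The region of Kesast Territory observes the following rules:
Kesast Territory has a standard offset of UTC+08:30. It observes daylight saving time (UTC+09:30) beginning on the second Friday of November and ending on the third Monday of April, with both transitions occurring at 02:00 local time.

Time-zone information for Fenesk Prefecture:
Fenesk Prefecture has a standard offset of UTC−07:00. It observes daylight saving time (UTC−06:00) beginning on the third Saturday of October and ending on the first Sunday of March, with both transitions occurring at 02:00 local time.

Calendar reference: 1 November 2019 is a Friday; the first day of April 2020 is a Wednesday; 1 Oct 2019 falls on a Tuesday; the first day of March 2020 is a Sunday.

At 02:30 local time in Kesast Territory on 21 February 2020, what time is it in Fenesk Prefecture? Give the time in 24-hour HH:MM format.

11:00

1 November 2019 is a Friday, so the first Friday is November 1 and the second is November 8.
1 April 2020 is a Wednesday, so the first Monday is April 6 and the third is April 20.
21 February 2020 lies within the daylight-saving period (8 November 2019 – 20 April 2020), so Kesast Territory is on daylight time, UTC+09:30.
02:30 Kesast Territory − 9h30m = 17:00 UTC (rolling into the previous day, 20 February 2020).
1 October 2019 is a Tuesday, so the first Saturday is October 5 and the third is October 19.
1 March 2020 is a Sunday, so the first Sunday is March 1.
At the standard offset (UTC−07:00), 17:00 UTC − 7h = 10:00 Fenesk Prefecture standard time.
Daylight saving runs 19 October 2019 – 1 March 2020; the standard-time date in Fenesk Prefecture, 20 February 2020, is inside that window, so Fenesk Prefecture is at UTC−06:00.
17:00 UTC − 6h = 11:00 Fenesk Prefecture.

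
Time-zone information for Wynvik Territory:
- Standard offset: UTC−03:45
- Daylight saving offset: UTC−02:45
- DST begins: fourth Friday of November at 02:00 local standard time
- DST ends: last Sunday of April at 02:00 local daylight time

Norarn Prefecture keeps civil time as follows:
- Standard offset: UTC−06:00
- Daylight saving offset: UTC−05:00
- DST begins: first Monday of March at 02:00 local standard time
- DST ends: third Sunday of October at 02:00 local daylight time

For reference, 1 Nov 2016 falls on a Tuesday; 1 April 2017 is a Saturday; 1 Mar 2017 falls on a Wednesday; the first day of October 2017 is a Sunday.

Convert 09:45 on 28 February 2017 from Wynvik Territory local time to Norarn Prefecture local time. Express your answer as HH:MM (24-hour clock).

1 November 2016 is a Tuesday, so the first Friday is November 4 and the fourth is November 25.
1 April 2017 is a Saturday, so Sundays fall on 2, 9, 16, 23, 30; the last is April 30.
28 February 2017 falls between 25 November 2016 and 30 April 2017, so daylight saving is in effect and Wynvik Territory is at UTC−02:45.
09:45 Wynvik Territory + 2h45m = 12:30 UTC.
1 March 2017 is a Wednesday, so the first Monday is March 6.
1 October 2017 is a Sunday, so the first Sunday is October 1 and the third is October 15.
At the standard offset (UTC−06:00), 12:30 UTC − 6h = 06:30 Norarn Prefecture standard time.
The standard-time date in Norarn Prefecture, 28 February 2017, does not fall between 6 March and 15 October, so daylight saving is not in effect and Norarn Prefecture is at UTC−06:00.
12:30 UTC − 6h = 06:30 Norarn Prefecture.

06:30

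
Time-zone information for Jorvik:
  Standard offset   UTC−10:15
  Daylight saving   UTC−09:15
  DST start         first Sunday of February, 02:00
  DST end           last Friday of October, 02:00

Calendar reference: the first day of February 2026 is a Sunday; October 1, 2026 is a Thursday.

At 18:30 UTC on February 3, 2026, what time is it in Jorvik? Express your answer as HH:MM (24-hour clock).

1 February 2026 is a Sunday, so the first Sunday is February 1.
1 October 2026 is a Thursday, so Fridays fall on 2, 9, 16, 23, 30; the last is October 30.
At the standard offset (UTC−10:15), 18:30 UTC − 10h15m = 08:15 Jorvik standard time.
The standard-time date in Jorvik, February 3, 2026, lies within the daylight-saving period (1 February – 30 October), so Jorvik is on daylight time, UTC−09:15.
18:30 UTC − 9h15m = 09:15 local.

09:15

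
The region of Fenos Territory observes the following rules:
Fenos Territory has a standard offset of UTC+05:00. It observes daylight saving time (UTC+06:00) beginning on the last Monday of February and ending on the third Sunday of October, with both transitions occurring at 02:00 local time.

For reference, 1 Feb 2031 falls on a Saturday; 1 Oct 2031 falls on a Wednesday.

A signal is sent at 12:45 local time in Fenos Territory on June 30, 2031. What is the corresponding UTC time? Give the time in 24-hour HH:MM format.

1 February 2031 is a Saturday, so Mondays fall on 3, 10, 17, 24; the last is February 24.
1 October 2031 is a Wednesday, so the first Sunday is October 5 and the third is October 19.
June 30, 2031 falls between 24 February and 19 October, so daylight saving is in effect and Fenos Territory is at UTC+06:00.
12:45 local − 6h = 06:45 UTC.

06:45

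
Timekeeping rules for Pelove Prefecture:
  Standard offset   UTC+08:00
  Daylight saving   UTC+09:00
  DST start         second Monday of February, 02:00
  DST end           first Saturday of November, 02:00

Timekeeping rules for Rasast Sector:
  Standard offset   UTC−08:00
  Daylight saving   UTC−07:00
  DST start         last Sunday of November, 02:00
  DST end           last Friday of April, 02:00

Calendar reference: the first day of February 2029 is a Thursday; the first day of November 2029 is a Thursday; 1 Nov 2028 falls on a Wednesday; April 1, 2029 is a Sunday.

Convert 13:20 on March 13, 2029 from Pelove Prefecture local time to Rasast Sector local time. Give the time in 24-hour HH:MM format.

1 February 2029 is a Thursday, so the first Monday is February 5 and the second is February 12.
1 November 2029 is a Thursday, so the first Saturday is November 3.
March 13, 2029 lies within the daylight-saving period (12 February – 3 November), so Pelove Prefecture is on daylight time, UTC+09:00.
13:20 Pelove Prefecture − 9h = 04:20 UTC.
1 November 2028 is a Wednesday, so Sundays fall on 5, 12, 19, 26; the last is November 26.
1 April 2029 is a Sunday, so Fridays fall on 6, 13, 20, 27; the last is April 27.
At the standard offset (UTC−08:00), 04:20 UTC − 8h = 20:20 Rasast Sector standard time (rolling into the previous day, 12 March 2029).
Daylight saving runs 26 November 2028 – 27 April 2029; the standard-time date in Rasast Sector, March 12, 2029, is inside that window, so Rasast Sector is at UTC−07:00.
04:20 UTC − 7h = 21:20 Rasast Sector (rolling into the previous day, 12 March 2029).

21:20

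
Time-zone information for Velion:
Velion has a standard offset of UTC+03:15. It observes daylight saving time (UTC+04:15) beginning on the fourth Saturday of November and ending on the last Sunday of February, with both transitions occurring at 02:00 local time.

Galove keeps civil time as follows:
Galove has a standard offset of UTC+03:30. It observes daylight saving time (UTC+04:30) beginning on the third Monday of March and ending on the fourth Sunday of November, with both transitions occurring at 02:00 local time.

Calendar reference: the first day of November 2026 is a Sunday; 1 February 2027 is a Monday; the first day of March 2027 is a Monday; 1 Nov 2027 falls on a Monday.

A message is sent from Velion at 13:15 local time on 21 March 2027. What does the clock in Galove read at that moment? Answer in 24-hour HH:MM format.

14:30

1 November 2026 is a Sunday, so the first Saturday is November 7 and the fourth is November 28.
1 February 2027 is a Monday, so Sundays fall on 7, 14, 21, 28; the last is February 28.
21 March 2027 is outside the daylight-saving period (28 November 2026 – 28 February 2027), so Velion is on standard time, UTC+03:15.
13:15 Velion − 3h15m = 10:00 UTC.
1 March 2027 is a Monday, so the first Monday is March 1 and the third is March 15.
1 November 2027 is a Monday, so the first Sunday is November 7 and the fourth is November 28.
At the standard offset (UTC+03:30), 10:00 UTC + 3h30m = 13:30 Galove standard time.
The standard-time date in Galove, 21 March 2027, lies within the daylight-saving period (15 March – 28 November), so Galove is on daylight time, UTC+04:30.
10:00 UTC + 4h30m = 14:30 Galove.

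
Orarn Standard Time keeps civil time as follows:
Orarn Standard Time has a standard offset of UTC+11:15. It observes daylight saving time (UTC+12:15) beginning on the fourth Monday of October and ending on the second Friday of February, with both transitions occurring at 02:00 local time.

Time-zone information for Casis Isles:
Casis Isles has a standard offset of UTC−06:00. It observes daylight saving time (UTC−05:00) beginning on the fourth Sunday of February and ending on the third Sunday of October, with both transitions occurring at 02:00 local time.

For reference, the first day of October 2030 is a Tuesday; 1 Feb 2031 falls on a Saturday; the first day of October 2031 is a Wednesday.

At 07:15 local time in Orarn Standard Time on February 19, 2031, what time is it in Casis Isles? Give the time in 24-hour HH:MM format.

1 October 2030 is a Tuesday, so the first Monday is October 7 and the fourth is October 28.
1 February 2031 is a Saturday, so the first Friday is February 7 and the second is February 14.
February 19, 2031 does not fall between 28 October 2030 and 14 February 2031, so daylight saving is not in effect and Orarn Standard Time is at UTC+11:15.
07:15 Orarn Standard Time − 11h15m = 20:00 UTC (rolling into the previous day, 18 February 2031).
1 February 2031 is a Saturday, so the first Sunday is February 2 and the fourth is February 23.
1 October 2031 is a Wednesday, so the first Sunday is October 5 and the third is October 19.
At the standard offset (UTC−06:00), 20:00 UTC − 6h = 14:00 Casis Isles standard time.
The standard-time date in Casis Isles, February 18, 2031, is outside the daylight-saving period (23 February – 19 October), so Casis Isles is on standard time, UTC−06:00.
20:00 UTC − 6h = 14:00 Casis Isles.

14:00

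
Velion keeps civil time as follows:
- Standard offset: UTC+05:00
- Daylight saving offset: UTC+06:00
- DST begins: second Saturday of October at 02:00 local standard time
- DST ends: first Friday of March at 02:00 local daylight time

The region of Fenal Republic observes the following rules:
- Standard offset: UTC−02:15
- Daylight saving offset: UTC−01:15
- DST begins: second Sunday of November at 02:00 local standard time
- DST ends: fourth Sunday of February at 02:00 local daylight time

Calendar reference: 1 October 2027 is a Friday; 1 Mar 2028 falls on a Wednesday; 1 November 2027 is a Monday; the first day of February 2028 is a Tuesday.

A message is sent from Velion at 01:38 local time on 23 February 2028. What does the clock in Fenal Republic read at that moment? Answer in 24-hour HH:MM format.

1 October 2027 is a Friday, so the first Saturday is October 2 and the second is October 9.
1 March 2028 is a Wednesday, so the first Friday is March 3.
23 February 2028 falls between 9 October 2027 and 3 March 2028, so daylight saving is in effect and Velion is at UTC+06:00.
01:38 Velion − 6h = 19:38 UTC (rolling into the previous day, 22 February 2028).
1 November 2027 is a Monday, so the first Sunday is November 7 and the second is November 14.
1 February 2028 is a Tuesday, so the first Sunday is February 6 and the fourth is February 27.
At the standard offset (UTC−02:15), 19:38 UTC − 2h15m = 17:23 Fenal Republic standard time.
The standard-time date in Fenal Republic, 22 February 2028, falls between 14 November 2027 and 27 February 2028, so daylight saving is in effect and Fenal Republic is at UTC−01:15.
19:38 UTC − 1h15m = 18:23 Fenal Republic.

18:23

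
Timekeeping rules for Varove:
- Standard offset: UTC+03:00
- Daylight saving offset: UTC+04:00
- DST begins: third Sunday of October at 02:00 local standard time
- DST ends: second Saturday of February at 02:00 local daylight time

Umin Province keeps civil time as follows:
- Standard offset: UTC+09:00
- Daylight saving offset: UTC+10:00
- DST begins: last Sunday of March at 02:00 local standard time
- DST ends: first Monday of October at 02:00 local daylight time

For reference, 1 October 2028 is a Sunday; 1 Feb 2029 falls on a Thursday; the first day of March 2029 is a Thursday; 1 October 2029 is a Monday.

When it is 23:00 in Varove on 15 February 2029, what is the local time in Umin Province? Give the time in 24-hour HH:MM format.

1 October 2028 is a Sunday, so the first Sunday is October 1 and the third is October 15.
1 February 2029 is a Thursday, so the first Saturday is February 3 and the second is February 10.
Daylight saving runs 15 October 2028 – 10 February 2029; 15 February 2029 is outside that window, so Varove is on standard time at UTC+03:00.
23:00 Varove − 3h = 20:00 UTC.
1 March 2029 is a Thursday, so Sundays fall on 4, 11, 18, 25; the last is March 25.
1 October 2029 is a Monday, so the first Monday is October 1.
At the standard offset (UTC+09:00), 20:00 UTC + 9h = 05:00 Umin Province standard time (rolling into the next day, 16 February 2029).
Daylight saving runs 25 March – 1 October; the standard-time date in Umin Province, 16 February 2029, is outside that window, so Umin Province is on standard time at UTC+09:00.
20:00 UTC + 9h = 05:00 Umin Province (rolling into the next day, 16 February 2029).

05:00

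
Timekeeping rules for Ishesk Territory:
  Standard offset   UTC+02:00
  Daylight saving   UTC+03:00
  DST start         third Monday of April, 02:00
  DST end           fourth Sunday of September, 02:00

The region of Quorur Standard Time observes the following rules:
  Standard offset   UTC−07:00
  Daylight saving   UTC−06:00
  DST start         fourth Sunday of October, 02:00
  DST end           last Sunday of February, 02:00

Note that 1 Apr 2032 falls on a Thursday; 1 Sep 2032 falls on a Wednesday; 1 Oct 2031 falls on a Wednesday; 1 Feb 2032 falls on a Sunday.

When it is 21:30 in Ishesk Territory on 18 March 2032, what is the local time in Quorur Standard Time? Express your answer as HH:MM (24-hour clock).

12:30

1 April 2032 is a Thursday, so the first Monday is April 5 and the third is April 19.
1 September 2032 is a Wednesday, so the first Sunday is September 5 and the fourth is September 26.
Daylight saving runs 19 April – 26 September; 18 March 2032 is outside that window, so Ishesk Territory is on standard time at UTC+02:00.
21:30 Ishesk Territory − 2h = 19:30 UTC.
1 October 2031 is a Wednesday, so the first Sunday is October 5 and the fourth is October 26.
1 February 2032 is a Sunday, so Sundays fall on 1, 8, 15, 22, 29; the last is February 29.
At the standard offset (UTC−07:00), 19:30 UTC − 7h = 12:30 Quorur Standard Time standard time.
Daylight saving runs 26 October 2031 – 29 February 2032; the standard-time date in Quorur Standard Time, 18 March 2032, is outside that window, so Quorur Standard Time is on standard time at UTC−07:00.
19:30 UTC − 7h = 12:30 Quorur Standard Time.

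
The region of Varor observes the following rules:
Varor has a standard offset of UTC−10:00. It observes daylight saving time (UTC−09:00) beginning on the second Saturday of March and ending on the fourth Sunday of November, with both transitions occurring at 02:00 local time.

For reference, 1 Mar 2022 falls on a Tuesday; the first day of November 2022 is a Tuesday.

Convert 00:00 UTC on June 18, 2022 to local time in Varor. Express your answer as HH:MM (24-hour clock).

15:00

1 March 2022 is a Tuesday, so the first Saturday is March 5 and the second is March 12.
1 November 2022 is a Tuesday, so the first Sunday is November 6 and the fourth is November 27.
At the standard offset (UTC−10:00), 00:00 UTC − 10h = 14:00 Varor standard time (rolling into the previous day, 17 June 2022).
The standard-time date in Varor, June 17, 2022, lies within the daylight-saving period (12 March – 27 November), so Varor is on daylight time, UTC−09:00.
00:00 UTC − 9h = 15:00 local (rolling into the previous day, 17 June 2022).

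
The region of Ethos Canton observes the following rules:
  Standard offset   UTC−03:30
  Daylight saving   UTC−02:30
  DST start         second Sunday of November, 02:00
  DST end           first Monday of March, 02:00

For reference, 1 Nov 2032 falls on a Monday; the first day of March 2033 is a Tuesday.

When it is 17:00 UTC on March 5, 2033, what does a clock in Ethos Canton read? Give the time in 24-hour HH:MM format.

1 November 2032 is a Monday, so the first Sunday is November 7 and the second is November 14.
1 March 2033 is a Tuesday, so the first Monday is March 7.
At the standard offset (UTC−03:30), 17:00 UTC − 3h30m = 13:30 Ethos Canton standard time.
Daylight saving runs 14 November 2032 – 7 March 2033; the standard-time date in Ethos Canton, March 5, 2033, is inside that window, so Ethos Canton is at UTC−02:30.
17:00 UTC − 2h30m = 14:30 local.

14:30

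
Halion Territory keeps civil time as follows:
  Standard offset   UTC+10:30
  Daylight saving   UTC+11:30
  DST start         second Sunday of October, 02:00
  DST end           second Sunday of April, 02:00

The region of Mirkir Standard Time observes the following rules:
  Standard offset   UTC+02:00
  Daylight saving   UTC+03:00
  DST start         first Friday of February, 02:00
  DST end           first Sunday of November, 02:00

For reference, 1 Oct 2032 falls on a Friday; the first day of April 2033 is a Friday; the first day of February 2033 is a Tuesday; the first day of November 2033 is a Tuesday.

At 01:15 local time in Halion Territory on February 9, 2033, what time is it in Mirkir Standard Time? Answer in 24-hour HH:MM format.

1 October 2032 is a Friday, so the first Sunday is October 3 and the second is October 10.
1 April 2033 is a Friday, so the first Sunday is April 3 and the second is April 10.
Daylight saving runs 10 October 2032 – 10 April 2033; February 9, 2033 is inside that window, so Halion Territory is at UTC+11:30.
01:15 Halion Territory − 11h30m = 13:45 UTC (rolling into the previous day, 8 February 2033).
1 February 2033 is a Tuesday, so the first Friday is February 4.
1 November 2033 is a Tuesday, so the first Sunday is November 6.
At the standard offset (UTC+02:00), 13:45 UTC + 2h = 15:45 Mirkir Standard Time standard time.
The standard-time date in Mirkir Standard Time, February 8, 2033, lies within the daylight-saving period (4 February – 6 November), so Mirkir Standard Time is on daylight time, UTC+03:00.
13:45 UTC + 3h = 16:45 Mirkir Standard Time.

16:45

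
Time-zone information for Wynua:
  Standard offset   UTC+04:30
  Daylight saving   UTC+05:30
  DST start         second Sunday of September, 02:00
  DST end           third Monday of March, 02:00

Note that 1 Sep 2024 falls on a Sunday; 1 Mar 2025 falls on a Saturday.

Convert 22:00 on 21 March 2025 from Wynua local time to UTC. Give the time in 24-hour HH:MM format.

17:30

1 September 2024 is a Sunday, so the first Sunday is September 1 and the second is September 8.
1 March 2025 is a Saturday, so the first Monday is March 3 and the third is March 17.
21 March 2025 is outside the daylight-saving period (8 September 2024 – 17 March 2025), so Wynua is on standard time, UTC+04:30.
22:00 local − 4h30m = 17:30 UTC.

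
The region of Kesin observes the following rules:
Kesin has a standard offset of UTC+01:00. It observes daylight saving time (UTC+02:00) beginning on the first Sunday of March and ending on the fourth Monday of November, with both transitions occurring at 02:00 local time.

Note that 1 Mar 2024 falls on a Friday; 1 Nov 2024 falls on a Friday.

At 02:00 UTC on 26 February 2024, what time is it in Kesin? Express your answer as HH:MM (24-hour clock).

1 March 2024 is a Friday, so the first Sunday is March 3.
1 November 2024 is a Friday, so the first Monday is November 4 and the fourth is November 25.
At the standard offset (UTC+01:00), 02:00 UTC + 1h = 03:00 Kesin standard time.
Daylight saving runs 3 March – 25 November; the standard-time date in Kesin, 26 February 2024, is outside that window, so Kesin is on standard time at UTC+01:00.
02:00 UTC + 1h = 03:00 local.

03:00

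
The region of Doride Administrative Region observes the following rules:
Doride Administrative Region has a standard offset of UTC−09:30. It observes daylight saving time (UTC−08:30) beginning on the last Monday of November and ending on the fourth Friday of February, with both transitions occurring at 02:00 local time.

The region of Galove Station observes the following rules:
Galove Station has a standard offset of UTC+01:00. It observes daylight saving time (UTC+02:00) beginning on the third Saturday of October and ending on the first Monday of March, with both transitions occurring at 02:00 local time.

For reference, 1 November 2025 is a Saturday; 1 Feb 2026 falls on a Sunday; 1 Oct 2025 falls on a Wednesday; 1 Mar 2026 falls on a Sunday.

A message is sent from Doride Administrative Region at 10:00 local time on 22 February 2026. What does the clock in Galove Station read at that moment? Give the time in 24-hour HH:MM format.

1 November 2025 is a Saturday, so Mondays fall on 3, 10, 17, 24; the last is November 24.
1 February 2026 is a Sunday, so the first Friday is February 6 and the fourth is February 27.
22 February 2026 lies within the daylight-saving period (24 November 2025 – 27 February 2026), so Doride Administrative Region is on daylight time, UTC−08:30.
10:00 Doride Administrative Region + 8h30m = 18:30 UTC.
1 October 2025 is a Wednesday, so the first Saturday is October 4 and the third is October 18.
1 March 2026 is a Sunday, so the first Monday is March 2.
At the standard offset (UTC+01:00), 18:30 UTC + 1h = 19:30 Galove Station standard time.
The standard-time date in Galove Station, 22 February 2026, falls between 18 October 2025 and 2 March 2026, so daylight saving is in effect and Galove Station is at UTC+02:00.
18:30 UTC + 2h = 20:30 Galove Station.

20:30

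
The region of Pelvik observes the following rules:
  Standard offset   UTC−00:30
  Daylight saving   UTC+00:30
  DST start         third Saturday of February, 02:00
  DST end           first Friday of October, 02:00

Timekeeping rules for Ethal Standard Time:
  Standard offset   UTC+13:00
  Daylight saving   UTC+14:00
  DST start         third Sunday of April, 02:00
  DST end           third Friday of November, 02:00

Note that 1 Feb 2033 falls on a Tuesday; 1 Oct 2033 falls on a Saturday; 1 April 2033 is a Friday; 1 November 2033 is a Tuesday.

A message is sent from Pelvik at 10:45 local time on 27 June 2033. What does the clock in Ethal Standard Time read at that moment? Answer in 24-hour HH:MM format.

00:15

1 February 2033 is a Tuesday, so the first Saturday is February 5 and the third is February 19.
1 October 2033 is a Saturday, so the first Friday is October 7.
27 June 2033 lies within the daylight-saving period (19 February – 7 October), so Pelvik is on daylight time, UTC+00:30.
10:45 Pelvik − 0h30m = 10:15 UTC.
1 April 2033 is a Friday, so the first Sunday is April 3 and the third is April 17.
1 November 2033 is a Tuesday, so the first Friday is November 4 and the third is November 18.
At the standard offset (UTC+13:00), 10:15 UTC + 13h = 23:15 Ethal Standard Time standard time.
Daylight saving runs 17 April – 18 November; the standard-time date in Ethal Standard Time, 27 June 2033, is inside that window, so Ethal Standard Time is at UTC+14:00.
10:15 UTC + 14h = 00:15 Ethal Standard Time (rolling into the next day, 28 June 2033).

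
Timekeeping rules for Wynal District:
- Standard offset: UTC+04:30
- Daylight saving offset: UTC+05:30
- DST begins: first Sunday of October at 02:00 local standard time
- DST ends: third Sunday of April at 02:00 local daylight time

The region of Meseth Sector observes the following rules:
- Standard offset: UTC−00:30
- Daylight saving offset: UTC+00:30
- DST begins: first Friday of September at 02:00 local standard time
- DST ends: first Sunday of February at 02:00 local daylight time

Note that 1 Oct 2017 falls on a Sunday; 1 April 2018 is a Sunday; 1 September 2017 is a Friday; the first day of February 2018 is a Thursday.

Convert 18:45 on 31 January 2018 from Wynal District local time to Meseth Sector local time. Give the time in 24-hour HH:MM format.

1 October 2017 is a Sunday, so the first Sunday is October 1.
1 April 2018 is a Sunday, so the first Sunday is April 1 and the third is April 15.
31 January 2018 falls between 1 October 2017 and 15 April 2018, so daylight saving is in effect and Wynal District is at UTC+05:30.
18:45 Wynal District − 5h30m = 13:15 UTC.
1 September 2017 is a Friday, so the first Friday is September 1.
1 February 2018 is a Thursday, so the first Sunday is February 4.
At the standard offset (UTC−00:30), 13:15 UTC − 0h30m = 12:45 Meseth Sector standard time.
The standard-time date in Meseth Sector, 31 January 2018, lies within the daylight-saving period (1 September 2017 – 4 February 2018), so Meseth Sector is on daylight time, UTC+00:30.
13:15 UTC + 0h30m = 13:45 Meseth Sector.

13:45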